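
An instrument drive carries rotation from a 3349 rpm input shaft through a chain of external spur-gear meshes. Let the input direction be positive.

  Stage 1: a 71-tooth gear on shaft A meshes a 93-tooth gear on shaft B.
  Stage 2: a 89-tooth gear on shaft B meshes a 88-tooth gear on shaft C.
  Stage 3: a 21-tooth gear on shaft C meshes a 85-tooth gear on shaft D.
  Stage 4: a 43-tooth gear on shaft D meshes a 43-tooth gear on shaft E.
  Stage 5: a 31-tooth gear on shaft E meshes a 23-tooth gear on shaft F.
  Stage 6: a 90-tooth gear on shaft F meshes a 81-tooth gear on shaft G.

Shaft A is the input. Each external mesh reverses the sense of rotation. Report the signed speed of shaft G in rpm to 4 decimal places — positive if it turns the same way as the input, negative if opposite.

+956.7305 rpm (same as input, |ω| = 956.7305 rpm)

Stage 1 [71T→93T]: ω = 3349.0000×71/93 = 2556.7634 rpm, dir flips to −; running = −2556.7634
Stage 2 [89T→88T]: ω = 2556.7634×89/88 = 2585.8176 rpm, dir flips to +; running = +2585.8176
Stage 3 [21T→85T]: ω = 2585.8176×21/85 = 638.8490 rpm, dir flips to −; running = −638.8490
Stage 4 [43T→43T]: ω = 638.8490×43/43 = 638.8490 rpm, dir flips to +; running = +638.8490
Stage 5 [31T→23T]: ω = 638.8490×31/23 = 861.0574 rpm, dir flips to −; running = −861.0574
Stage 6 [90T→81T]: ω = 861.0574×90/81 = 956.7305 rpm, dir flips to +; running = +956.7305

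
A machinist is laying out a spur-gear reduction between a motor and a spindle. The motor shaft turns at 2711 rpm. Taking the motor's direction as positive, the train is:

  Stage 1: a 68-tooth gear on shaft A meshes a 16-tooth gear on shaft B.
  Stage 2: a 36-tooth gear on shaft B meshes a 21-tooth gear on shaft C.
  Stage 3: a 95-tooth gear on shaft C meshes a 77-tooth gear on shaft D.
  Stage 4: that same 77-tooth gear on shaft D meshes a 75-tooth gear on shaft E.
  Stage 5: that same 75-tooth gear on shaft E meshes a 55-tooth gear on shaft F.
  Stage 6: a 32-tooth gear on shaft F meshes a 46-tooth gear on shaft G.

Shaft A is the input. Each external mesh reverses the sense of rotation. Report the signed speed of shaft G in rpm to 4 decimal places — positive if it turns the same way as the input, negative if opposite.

Stage 1 [68T→16T]: ω = 2711.0000×68/16 = 11521.7500 rpm, dir flips to −; running = −11521.7500
Stage 2 [36T→21T]: ω = 11521.7500×36/21 = 19751.5714 rpm, dir flips to +; running = +19751.5714
Stage 3 [95T→77T]: ω = 19751.5714×95/77 = 24368.8219 rpm, dir flips to −; running = −24368.8219
Stage 4 [77T→75T]: ω = 24368.8219×77/75 = 25018.6571 rpm, dir flips to +; running = +25018.6571
Stage 5 [75T→55T]: ω = 25018.6571×75/55 = 34116.3506 rpm, dir flips to −; running = −34116.3506
Stage 6 [32T→46T]: ω = 34116.3506×32/46 = 23733.1135 rpm, dir flips to +; running = +23733.1135

+23733.1135 rpm (same as input, |ω| = 23733.1135 rpm)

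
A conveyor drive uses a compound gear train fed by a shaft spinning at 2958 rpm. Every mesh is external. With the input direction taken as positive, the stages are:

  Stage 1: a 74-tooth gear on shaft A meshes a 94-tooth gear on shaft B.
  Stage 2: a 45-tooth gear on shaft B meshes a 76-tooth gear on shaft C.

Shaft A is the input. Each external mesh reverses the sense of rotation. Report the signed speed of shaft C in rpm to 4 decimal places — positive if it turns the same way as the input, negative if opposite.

+1378.7990 rpm (same as input, |ω| = 1378.7990 rpm)

Stage 1 [74T→94T]: ω = 2958.0000×74/94 = 2328.6383 rpm, dir flips to −; running = −2328.6383
Stage 2 [45T→76T]: ω = 2328.6383×45/76 = 1378.7990 rpm, dir flips to +; running = +1378.7990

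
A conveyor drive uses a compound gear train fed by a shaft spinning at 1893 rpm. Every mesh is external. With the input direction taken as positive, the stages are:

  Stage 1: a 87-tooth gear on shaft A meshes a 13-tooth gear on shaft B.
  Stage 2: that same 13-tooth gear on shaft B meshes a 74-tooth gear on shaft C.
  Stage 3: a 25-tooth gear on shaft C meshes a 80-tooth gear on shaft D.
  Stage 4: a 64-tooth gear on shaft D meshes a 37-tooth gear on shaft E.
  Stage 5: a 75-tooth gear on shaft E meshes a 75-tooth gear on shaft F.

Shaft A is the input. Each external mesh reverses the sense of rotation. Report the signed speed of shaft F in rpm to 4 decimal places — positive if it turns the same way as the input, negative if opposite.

-1203.0022 rpm (opposite to input, |ω| = 1203.0022 rpm)

Stage 1 [87T→13T]: ω = 1893.0000×87/13 = 12668.5385 rpm, dir flips to −; running = −12668.5385
Stage 2 [13T→74T]: ω = 12668.5385×13/74 = 2225.5541 rpm, dir flips to +; running = +2225.5541
Stage 3 [25T→80T]: ω = 2225.5541×25/80 = 695.4856 rpm, dir flips to −; running = −695.4856
Stage 4 [64T→37T]: ω = 695.4856×64/37 = 1203.0022 rpm, dir flips to +; running = +1203.0022
Stage 5 [75T→75T]: ω = 1203.0022×75/75 = 1203.0022 rpm, dir flips to −; running = −1203.0022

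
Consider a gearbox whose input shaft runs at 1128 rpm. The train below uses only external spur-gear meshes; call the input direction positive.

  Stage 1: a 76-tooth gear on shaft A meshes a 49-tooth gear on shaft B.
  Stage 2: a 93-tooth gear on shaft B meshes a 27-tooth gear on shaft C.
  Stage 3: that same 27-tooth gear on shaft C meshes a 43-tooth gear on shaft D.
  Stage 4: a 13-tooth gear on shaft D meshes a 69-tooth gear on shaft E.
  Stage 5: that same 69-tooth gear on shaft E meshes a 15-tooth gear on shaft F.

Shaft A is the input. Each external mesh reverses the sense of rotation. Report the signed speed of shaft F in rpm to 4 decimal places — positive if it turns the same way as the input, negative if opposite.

-3279.3910 rpm (opposite to input, |ω| = 3279.3910 rpm)

Stage 1 [76T→49T]: ω = 1128.0000×76/49 = 1749.5510 rpm, dir flips to −; running = −1749.5510
Stage 2 [93T→27T]: ω = 1749.5510×93/27 = 6026.2313 rpm, dir flips to +; running = +6026.2313
Stage 3 [27T→43T]: ω = 6026.2313×27/43 = 3783.9127 rpm, dir flips to −; running = −3783.9127
Stage 4 [13T→69T]: ω = 3783.9127×13/69 = 712.9111 rpm, dir flips to +; running = +712.9111
Stage 5 [69T→15T]: ω = 712.9111×69/15 = 3279.3910 rpm, dir flips to −; running = −3279.3910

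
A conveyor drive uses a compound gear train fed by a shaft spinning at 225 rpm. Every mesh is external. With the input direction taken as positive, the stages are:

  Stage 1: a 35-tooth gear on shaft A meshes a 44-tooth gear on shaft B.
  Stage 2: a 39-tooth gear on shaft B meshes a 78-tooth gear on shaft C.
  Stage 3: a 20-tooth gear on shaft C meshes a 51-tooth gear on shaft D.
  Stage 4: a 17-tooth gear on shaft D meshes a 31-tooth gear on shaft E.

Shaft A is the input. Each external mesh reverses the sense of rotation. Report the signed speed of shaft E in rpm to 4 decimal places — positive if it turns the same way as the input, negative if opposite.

+19.2449 rpm (same as input, |ω| = 19.2449 rpm)

Stage 1 [35T→44T]: ω = 225.0000×35/44 = 178.9773 rpm, dir flips to −; running = −178.9773
Stage 2 [39T→78T]: ω = 178.9773×39/78 = 89.4886 rpm, dir flips to +; running = +89.4886
Stage 3 [20T→51T]: ω = 89.4886×20/51 = 35.0936 rpm, dir flips to −; running = −35.0936
Stage 4 [17T→31T]: ω = 35.0936×17/31 = 19.2449 rpm, dir flips to +; running = +19.2449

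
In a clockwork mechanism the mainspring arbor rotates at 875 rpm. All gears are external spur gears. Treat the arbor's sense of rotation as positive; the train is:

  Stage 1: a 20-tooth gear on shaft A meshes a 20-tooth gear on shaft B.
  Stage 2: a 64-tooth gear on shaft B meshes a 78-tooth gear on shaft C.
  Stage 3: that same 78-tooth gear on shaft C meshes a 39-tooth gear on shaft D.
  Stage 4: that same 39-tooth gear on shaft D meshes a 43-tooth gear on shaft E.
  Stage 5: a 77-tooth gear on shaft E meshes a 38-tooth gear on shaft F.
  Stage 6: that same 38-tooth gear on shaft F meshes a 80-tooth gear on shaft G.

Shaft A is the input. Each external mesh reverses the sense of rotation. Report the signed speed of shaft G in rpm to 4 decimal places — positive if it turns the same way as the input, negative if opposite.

Stage 1 [20T→20T]: ω = 875.0000×20/20 = 875.0000 rpm, dir flips to −; running = −875.0000
Stage 2 [64T→78T]: ω = 875.0000×64/78 = 717.9487 rpm, dir flips to +; running = +717.9487
Stage 3 [78T→39T]: ω = 717.9487×78/39 = 1435.8974 rpm, dir flips to −; running = −1435.8974
Stage 4 [39T→43T]: ω = 1435.8974×39/43 = 1302.3256 rpm, dir flips to +; running = +1302.3256
Stage 5 [77T→38T]: ω = 1302.3256×77/38 = 2638.9229 rpm, dir flips to −; running = −2638.9229
Stage 6 [38T→80T]: ω = 2638.9229×38/80 = 1253.4884 rpm, dir flips to +; running = +1253.4884

+1253.4884 rpm (same as input, |ω| = 1253.4884 rpm)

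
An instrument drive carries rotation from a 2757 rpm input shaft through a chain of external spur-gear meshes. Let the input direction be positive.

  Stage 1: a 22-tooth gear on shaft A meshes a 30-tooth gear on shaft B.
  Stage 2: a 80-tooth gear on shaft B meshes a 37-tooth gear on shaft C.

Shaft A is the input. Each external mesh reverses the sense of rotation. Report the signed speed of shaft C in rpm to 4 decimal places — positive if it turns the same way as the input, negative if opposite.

+4371.4595 rpm (same as input, |ω| = 4371.4595 rpm)

Stage 1 [22T→30T]: ω = 2757.0000×22/30 = 2021.8000 rpm, dir flips to −; running = −2021.8000
Stage 2 [80T→37T]: ω = 2021.8000×80/37 = 4371.4595 rpm, dir flips to +; running = +4371.4595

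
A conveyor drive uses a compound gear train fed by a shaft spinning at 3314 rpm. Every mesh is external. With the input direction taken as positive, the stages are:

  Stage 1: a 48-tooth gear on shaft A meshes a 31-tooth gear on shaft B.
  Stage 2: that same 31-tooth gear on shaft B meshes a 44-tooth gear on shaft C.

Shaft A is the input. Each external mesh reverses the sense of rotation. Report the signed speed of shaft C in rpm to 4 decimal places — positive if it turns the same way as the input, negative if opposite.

+3615.2727 rpm (same as input, |ω| = 3615.2727 rpm)

Stage 1 [48T→31T]: ω = 3314.0000×48/31 = 5131.3548 rpm, dir flips to −; running = −5131.3548
Stage 2 [31T→44T]: ω = 5131.3548×31/44 = 3615.2727 rpm, dir flips to +; running = +3615.2727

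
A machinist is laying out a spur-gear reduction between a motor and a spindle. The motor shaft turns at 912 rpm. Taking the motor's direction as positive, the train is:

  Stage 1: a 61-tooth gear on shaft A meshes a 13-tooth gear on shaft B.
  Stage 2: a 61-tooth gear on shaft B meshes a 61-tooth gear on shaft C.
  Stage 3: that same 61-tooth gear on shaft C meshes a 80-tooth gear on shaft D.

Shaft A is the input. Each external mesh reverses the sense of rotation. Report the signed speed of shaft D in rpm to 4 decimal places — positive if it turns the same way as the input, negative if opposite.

Stage 1 [61T→13T]: ω = 912.0000×61/13 = 4279.3846 rpm, dir flips to −; running = −4279.3846
Stage 2 [61T→61T]: ω = 4279.3846×61/61 = 4279.3846 rpm, dir flips to +; running = +4279.3846
Stage 3 [61T→80T]: ω = 4279.3846×61/80 = 3263.0308 rpm, dir flips to −; running = −3263.0308

-3263.0308 rpm (opposite to input, |ω| = 3263.0308 rpm)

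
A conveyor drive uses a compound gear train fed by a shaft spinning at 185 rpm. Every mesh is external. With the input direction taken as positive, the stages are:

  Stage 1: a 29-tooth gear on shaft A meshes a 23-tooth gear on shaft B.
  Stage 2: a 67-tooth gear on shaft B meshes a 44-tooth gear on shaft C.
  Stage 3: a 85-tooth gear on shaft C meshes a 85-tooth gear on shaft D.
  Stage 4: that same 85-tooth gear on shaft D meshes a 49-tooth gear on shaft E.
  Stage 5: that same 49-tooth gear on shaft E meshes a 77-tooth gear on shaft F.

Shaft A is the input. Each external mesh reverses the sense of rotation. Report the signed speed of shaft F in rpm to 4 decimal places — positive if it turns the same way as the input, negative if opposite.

-392.0958 rpm (opposite to input, |ω| = 392.0958 rpm)

Stage 1 [29T→23T]: ω = 185.0000×29/23 = 233.2609 rpm, dir flips to −; running = −233.2609
Stage 2 [67T→44T]: ω = 233.2609×67/44 = 355.1927 rpm, dir flips to +; running = +355.1927
Stage 3 [85T→85T]: ω = 355.1927×85/85 = 355.1927 rpm, dir flips to −; running = −355.1927
Stage 4 [85T→49T]: ω = 355.1927×85/49 = 616.1506 rpm, dir flips to +; running = +616.1506
Stage 5 [49T→77T]: ω = 616.1506×49/77 = 392.0958 rpm, dir flips to −; running = −392.0958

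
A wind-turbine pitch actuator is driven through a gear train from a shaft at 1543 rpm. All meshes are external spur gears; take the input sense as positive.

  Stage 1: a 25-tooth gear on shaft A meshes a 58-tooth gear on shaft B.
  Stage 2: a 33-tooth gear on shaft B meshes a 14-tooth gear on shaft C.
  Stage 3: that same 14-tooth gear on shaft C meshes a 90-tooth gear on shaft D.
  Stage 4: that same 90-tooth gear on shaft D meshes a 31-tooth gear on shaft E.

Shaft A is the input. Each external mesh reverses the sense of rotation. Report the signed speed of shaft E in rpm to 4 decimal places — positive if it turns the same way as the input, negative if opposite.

Stage 1 [25T→58T]: ω = 1543.0000×25/58 = 665.0862 rpm, dir flips to −; running = −665.0862
Stage 2 [33T→14T]: ω = 665.0862×33/14 = 1567.7032 rpm, dir flips to +; running = +1567.7032
Stage 3 [14T→90T]: ω = 1567.7032×14/90 = 243.8649 rpm, dir flips to −; running = −243.8649
Stage 4 [90T→31T]: ω = 243.8649×90/31 = 707.9950 rpm, dir flips to +; running = +707.9950

+707.9950 rpm (same as input, |ω| = 707.9950 rpm)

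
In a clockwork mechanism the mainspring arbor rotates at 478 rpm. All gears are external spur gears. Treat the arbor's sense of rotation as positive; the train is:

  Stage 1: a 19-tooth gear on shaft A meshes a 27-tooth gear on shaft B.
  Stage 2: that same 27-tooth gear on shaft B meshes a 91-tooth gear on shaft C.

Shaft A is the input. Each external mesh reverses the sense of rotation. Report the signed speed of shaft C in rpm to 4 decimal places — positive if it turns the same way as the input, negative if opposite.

Stage 1 [19T→27T]: ω = 478.0000×19/27 = 336.3704 rpm, dir flips to −; running = −336.3704
Stage 2 [27T→91T]: ω = 336.3704×27/91 = 99.8022 rpm, dir flips to +; running = +99.8022

+99.8022 rpm (same as input, |ω| = 99.8022 rpm)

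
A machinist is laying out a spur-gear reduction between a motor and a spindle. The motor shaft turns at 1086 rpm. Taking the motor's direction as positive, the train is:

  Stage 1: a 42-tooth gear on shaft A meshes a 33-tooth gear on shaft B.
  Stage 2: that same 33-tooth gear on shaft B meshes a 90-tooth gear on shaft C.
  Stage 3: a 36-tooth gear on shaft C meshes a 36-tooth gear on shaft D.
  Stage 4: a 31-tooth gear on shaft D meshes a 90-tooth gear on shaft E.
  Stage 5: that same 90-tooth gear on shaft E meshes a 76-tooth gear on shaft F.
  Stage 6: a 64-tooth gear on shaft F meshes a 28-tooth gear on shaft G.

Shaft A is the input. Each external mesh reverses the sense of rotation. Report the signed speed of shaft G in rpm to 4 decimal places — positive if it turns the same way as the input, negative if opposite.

Stage 1 [42T→33T]: ω = 1086.0000×42/33 = 1382.1818 rpm, dir flips to −; running = −1382.1818
Stage 2 [33T→90T]: ω = 1382.1818×33/90 = 506.8000 rpm, dir flips to +; running = +506.8000
Stage 3 [36T→36T]: ω = 506.8000×36/36 = 506.8000 rpm, dir flips to −; running = −506.8000
Stage 4 [31T→90T]: ω = 506.8000×31/90 = 174.5644 rpm, dir flips to +; running = +174.5644
Stage 5 [90T→76T]: ω = 174.5644×90/76 = 206.7211 rpm, dir flips to −; running = −206.7211
Stage 6 [64T→28T]: ω = 206.7211×64/28 = 472.5053 rpm, dir flips to +; running = +472.5053

+472.5053 rpm (same as input, |ω| = 472.5053 rpm)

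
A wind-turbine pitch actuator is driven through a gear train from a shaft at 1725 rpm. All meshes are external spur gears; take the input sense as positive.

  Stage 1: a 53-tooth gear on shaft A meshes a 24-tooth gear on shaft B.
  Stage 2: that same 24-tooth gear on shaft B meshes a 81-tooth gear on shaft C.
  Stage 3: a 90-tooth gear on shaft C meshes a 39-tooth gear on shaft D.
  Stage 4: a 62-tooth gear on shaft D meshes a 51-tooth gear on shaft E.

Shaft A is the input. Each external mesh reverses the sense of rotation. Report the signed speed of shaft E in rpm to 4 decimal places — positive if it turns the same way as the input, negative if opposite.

Stage 1 [53T→24T]: ω = 1725.0000×53/24 = 3809.3750 rpm, dir flips to −; running = −3809.3750
Stage 2 [24T→81T]: ω = 3809.3750×24/81 = 1128.7037 rpm, dir flips to +; running = +1128.7037
Stage 3 [90T→39T]: ω = 1128.7037×90/39 = 2604.7009 rpm, dir flips to −; running = −2604.7009
Stage 4 [62T→51T]: ω = 2604.7009×62/51 = 3166.4991 rpm, dir flips to +; running = +3166.4991

+3166.4991 rpm (same as input, |ω| = 3166.4991 rpm)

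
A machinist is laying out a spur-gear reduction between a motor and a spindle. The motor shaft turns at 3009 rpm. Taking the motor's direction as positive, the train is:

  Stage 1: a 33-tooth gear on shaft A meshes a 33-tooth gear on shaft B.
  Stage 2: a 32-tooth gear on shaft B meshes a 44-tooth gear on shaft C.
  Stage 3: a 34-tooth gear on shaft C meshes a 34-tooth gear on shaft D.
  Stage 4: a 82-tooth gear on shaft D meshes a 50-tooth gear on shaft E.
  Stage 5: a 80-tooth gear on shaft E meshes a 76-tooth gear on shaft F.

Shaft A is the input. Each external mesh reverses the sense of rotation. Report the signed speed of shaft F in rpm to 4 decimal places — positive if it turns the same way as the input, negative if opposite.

-3777.8067 rpm (opposite to input, |ω| = 3777.8067 rpm)

Stage 1 [33T→33T]: ω = 3009.0000×33/33 = 3009.0000 rpm, dir flips to −; running = −3009.0000
Stage 2 [32T→44T]: ω = 3009.0000×32/44 = 2188.3636 rpm, dir flips to +; running = +2188.3636
Stage 3 [34T→34T]: ω = 2188.3636×34/34 = 2188.3636 rpm, dir flips to −; running = −2188.3636
Stage 4 [82T→50T]: ω = 2188.3636×82/50 = 3588.9164 rpm, dir flips to +; running = +3588.9164
Stage 5 [80T→76T]: ω = 3588.9164×80/76 = 3777.8067 rpm, dir flips to −; running = −3777.8067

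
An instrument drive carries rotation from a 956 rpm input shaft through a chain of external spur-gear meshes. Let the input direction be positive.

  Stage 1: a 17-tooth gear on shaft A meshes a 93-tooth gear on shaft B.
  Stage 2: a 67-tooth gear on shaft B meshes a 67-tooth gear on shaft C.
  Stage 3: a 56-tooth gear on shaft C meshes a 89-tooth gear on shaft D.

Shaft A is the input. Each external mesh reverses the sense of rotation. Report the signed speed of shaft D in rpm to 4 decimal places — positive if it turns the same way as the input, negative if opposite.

Stage 1 [17T→93T]: ω = 956.0000×17/93 = 174.7527 rpm, dir flips to −; running = −174.7527
Stage 2 [67T→67T]: ω = 174.7527×67/67 = 174.7527 rpm, dir flips to +; running = +174.7527
Stage 3 [56T→89T]: ω = 174.7527×56/89 = 109.9567 rpm, dir flips to −; running = −109.9567

-109.9567 rpm (opposite to input, |ω| = 109.9567 rpm)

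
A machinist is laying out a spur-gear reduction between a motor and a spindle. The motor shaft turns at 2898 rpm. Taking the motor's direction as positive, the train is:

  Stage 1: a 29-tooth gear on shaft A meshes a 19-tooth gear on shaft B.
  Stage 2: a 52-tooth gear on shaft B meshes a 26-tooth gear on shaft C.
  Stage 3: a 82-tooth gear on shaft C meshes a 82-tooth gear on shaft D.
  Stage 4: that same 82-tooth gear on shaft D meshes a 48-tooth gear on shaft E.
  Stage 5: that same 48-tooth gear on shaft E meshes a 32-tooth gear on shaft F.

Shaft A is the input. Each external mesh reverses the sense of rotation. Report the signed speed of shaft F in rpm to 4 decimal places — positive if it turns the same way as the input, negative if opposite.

-22669.2237 rpm (opposite to input, |ω| = 22669.2237 rpm)

Stage 1 [29T→19T]: ω = 2898.0000×29/19 = 4423.2632 rpm, dir flips to −; running = −4423.2632
Stage 2 [52T→26T]: ω = 4423.2632×52/26 = 8846.5263 rpm, dir flips to +; running = +8846.5263
Stage 3 [82T→82T]: ω = 8846.5263×82/82 = 8846.5263 rpm, dir flips to −; running = −8846.5263
Stage 4 [82T→48T]: ω = 8846.5263×82/48 = 15112.8158 rpm, dir flips to +; running = +15112.8158
Stage 5 [48T→32T]: ω = 15112.8158×48/32 = 22669.2237 rpm, dir flips to −; running = −22669.2237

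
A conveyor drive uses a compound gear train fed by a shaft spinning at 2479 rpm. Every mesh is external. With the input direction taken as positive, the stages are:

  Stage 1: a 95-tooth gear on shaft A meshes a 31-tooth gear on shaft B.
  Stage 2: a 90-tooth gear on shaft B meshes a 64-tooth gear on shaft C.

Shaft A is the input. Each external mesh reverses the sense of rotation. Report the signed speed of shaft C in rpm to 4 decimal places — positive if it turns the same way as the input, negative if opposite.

+10683.1905 rpm (same as input, |ω| = 10683.1905 rpm)

Stage 1 [95T→31T]: ω = 2479.0000×95/31 = 7596.9355 rpm, dir flips to −; running = −7596.9355
Stage 2 [90T→64T]: ω = 7596.9355×90/64 = 10683.1905 rpm, dir flips to +; running = +10683.1905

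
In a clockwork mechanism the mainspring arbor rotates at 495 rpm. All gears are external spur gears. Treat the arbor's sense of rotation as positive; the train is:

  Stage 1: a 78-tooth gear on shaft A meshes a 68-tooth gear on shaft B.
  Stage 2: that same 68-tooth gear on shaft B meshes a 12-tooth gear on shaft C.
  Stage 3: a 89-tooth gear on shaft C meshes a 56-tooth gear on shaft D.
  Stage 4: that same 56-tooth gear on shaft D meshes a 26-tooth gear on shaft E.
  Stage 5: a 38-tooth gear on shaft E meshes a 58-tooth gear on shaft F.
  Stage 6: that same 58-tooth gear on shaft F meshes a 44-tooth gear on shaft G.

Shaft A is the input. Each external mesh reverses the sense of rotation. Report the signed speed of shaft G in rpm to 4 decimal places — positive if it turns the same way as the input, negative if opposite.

+9511.8750 rpm (same as input, |ω| = 9511.8750 rpm)

Stage 1 [78T→68T]: ω = 495.0000×78/68 = 567.7941 rpm, dir flips to −; running = −567.7941
Stage 2 [68T→12T]: ω = 567.7941×68/12 = 3217.5000 rpm, dir flips to +; running = +3217.5000
Stage 3 [89T→56T]: ω = 3217.5000×89/56 = 5113.5268 rpm, dir flips to −; running = −5113.5268
Stage 4 [56T→26T]: ω = 5113.5268×56/26 = 11013.7500 rpm, dir flips to +; running = +11013.7500
Stage 5 [38T→58T]: ω = 11013.7500×38/58 = 7215.9052 rpm, dir flips to −; running = −7215.9052
Stage 6 [58T→44T]: ω = 7215.9052×58/44 = 9511.8750 rpm, dir flips to +; running = +9511.8750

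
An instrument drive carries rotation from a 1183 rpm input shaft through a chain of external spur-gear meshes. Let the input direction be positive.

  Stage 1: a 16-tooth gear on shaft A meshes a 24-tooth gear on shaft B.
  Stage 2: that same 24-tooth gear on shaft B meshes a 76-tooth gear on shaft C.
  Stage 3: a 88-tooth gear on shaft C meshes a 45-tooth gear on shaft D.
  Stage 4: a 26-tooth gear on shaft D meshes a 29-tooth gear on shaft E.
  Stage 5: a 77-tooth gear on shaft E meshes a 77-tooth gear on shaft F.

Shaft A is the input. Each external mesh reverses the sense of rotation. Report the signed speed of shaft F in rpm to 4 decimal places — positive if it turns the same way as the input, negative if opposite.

Stage 1 [16T→24T]: ω = 1183.0000×16/24 = 788.6667 rpm, dir flips to −; running = −788.6667
Stage 2 [24T→76T]: ω = 788.6667×24/76 = 249.0526 rpm, dir flips to +; running = +249.0526
Stage 3 [88T→45T]: ω = 249.0526×88/45 = 487.0363 rpm, dir flips to −; running = −487.0363
Stage 4 [26T→29T]: ω = 487.0363×26/29 = 436.6532 rpm, dir flips to +; running = +436.6532
Stage 5 [77T→77T]: ω = 436.6532×77/77 = 436.6532 rpm, dir flips to −; running = −436.6532

-436.6532 rpm (opposite to input, |ω| = 436.6532 rpm)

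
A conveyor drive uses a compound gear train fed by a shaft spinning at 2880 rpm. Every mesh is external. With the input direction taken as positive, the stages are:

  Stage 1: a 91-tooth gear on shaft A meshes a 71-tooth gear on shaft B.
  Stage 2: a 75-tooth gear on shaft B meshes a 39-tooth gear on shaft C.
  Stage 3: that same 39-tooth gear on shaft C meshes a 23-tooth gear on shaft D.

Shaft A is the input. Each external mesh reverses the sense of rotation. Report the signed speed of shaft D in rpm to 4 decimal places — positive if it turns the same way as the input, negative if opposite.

Stage 1 [91T→71T]: ω = 2880.0000×91/71 = 3691.2676 rpm, dir flips to −; running = −3691.2676
Stage 2 [75T→39T]: ω = 3691.2676×75/39 = 7098.5915 rpm, dir flips to +; running = +7098.5915
Stage 3 [39T→23T]: ω = 7098.5915×39/23 = 12036.7422 rpm, dir flips to −; running = −12036.7422

-12036.7422 rpm (opposite to input, |ω| = 12036.7422 rpm)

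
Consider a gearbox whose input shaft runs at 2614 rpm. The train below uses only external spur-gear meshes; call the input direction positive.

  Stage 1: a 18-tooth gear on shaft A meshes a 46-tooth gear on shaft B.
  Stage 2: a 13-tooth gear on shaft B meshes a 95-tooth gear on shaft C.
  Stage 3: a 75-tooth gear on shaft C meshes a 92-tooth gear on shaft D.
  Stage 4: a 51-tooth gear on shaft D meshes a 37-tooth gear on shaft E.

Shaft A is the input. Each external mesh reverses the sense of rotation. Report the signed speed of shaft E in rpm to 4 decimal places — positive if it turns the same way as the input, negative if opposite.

+157.2830 rpm (same as input, |ω| = 157.2830 rpm)

Stage 1 [18T→46T]: ω = 2614.0000×18/46 = 1022.8696 rpm, dir flips to −; running = −1022.8696
Stage 2 [13T→95T]: ω = 1022.8696×13/95 = 139.9716 rpm, dir flips to +; running = +139.9716
Stage 3 [75T→92T]: ω = 139.9716×75/92 = 114.1073 rpm, dir flips to −; running = −114.1073
Stage 4 [51T→37T]: ω = 114.1073×51/37 = 157.2830 rpm, dir flips to +; running = +157.2830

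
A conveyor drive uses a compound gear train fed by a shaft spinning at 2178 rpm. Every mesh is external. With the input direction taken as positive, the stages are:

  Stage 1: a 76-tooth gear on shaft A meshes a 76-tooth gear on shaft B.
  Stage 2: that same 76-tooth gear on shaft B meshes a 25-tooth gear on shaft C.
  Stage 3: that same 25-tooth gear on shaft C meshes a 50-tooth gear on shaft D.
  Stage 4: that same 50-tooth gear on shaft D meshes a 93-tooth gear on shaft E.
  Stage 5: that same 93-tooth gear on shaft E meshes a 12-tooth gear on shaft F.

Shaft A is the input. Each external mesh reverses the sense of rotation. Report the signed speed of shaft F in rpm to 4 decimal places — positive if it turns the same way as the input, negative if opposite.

Stage 1 [76T→76T]: ω = 2178.0000×76/76 = 2178.0000 rpm, dir flips to −; running = −2178.0000
Stage 2 [76T→25T]: ω = 2178.0000×76/25 = 6621.1200 rpm, dir flips to +; running = +6621.1200
Stage 3 [25T→50T]: ω = 6621.1200×25/50 = 3310.5600 rpm, dir flips to −; running = −3310.5600
Stage 4 [50T→93T]: ω = 3310.5600×50/93 = 1779.8710 rpm, dir flips to +; running = +1779.8710
Stage 5 [93T→12T]: ω = 1779.8710×93/12 = 13794.0000 rpm, dir flips to −; running = −13794.0000

-13794.0000 rpm (opposite to input, |ω| = 13794.0000 rpm)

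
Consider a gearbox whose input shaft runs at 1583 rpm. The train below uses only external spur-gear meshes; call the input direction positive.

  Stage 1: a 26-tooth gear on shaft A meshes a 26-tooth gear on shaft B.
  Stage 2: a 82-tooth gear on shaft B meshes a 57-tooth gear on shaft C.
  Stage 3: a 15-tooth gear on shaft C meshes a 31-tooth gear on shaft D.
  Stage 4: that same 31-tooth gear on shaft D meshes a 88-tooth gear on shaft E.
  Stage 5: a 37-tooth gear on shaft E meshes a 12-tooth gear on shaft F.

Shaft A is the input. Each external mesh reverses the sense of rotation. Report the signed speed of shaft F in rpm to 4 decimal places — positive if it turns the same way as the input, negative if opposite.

-1196.8755 rpm (opposite to input, |ω| = 1196.8755 rpm)

Stage 1 [26T→26T]: ω = 1583.0000×26/26 = 1583.0000 rpm, dir flips to −; running = −1583.0000
Stage 2 [82T→57T]: ω = 1583.0000×82/57 = 2277.2982 rpm, dir flips to +; running = +2277.2982
Stage 3 [15T→31T]: ω = 2277.2982×15/31 = 1101.9185 rpm, dir flips to −; running = −1101.9185
Stage 4 [31T→88T]: ω = 1101.9185×31/88 = 388.1758 rpm, dir flips to +; running = +388.1758
Stage 5 [37T→12T]: ω = 388.1758×37/12 = 1196.8755 rpm, dir flips to −; running = −1196.8755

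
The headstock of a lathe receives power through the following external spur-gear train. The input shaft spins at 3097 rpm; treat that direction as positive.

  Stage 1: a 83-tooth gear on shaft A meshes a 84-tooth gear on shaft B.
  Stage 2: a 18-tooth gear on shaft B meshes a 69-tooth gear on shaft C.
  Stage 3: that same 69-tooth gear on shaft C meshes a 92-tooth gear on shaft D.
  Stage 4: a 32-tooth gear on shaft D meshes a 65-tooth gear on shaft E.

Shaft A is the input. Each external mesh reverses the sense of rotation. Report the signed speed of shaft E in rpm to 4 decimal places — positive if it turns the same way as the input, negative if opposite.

+294.7551 rpm (same as input, |ω| = 294.7551 rpm)

Stage 1 [83T→84T]: ω = 3097.0000×83/84 = 3060.1310 rpm, dir flips to −; running = −3060.1310
Stage 2 [18T→69T]: ω = 3060.1310×18/69 = 798.2950 rpm, dir flips to +; running = +798.2950
Stage 3 [69T→92T]: ω = 798.2950×69/92 = 598.7213 rpm, dir flips to −; running = −598.7213
Stage 4 [32T→65T]: ω = 598.7213×32/65 = 294.7551 rpm, dir flips to +; running = +294.7551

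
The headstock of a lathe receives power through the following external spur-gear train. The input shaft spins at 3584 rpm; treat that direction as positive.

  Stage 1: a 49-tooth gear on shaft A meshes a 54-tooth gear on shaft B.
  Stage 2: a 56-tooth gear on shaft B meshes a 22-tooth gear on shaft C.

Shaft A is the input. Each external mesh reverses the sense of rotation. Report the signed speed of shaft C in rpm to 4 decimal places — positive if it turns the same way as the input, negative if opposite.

Stage 1 [49T→54T]: ω = 3584.0000×49/54 = 3252.1481 rpm, dir flips to −; running = −3252.1481
Stage 2 [56T→22T]: ω = 3252.1481×56/22 = 8278.1953 rpm, dir flips to +; running = +8278.1953

+8278.1953 rpm (same as input, |ω| = 8278.1953 rpm)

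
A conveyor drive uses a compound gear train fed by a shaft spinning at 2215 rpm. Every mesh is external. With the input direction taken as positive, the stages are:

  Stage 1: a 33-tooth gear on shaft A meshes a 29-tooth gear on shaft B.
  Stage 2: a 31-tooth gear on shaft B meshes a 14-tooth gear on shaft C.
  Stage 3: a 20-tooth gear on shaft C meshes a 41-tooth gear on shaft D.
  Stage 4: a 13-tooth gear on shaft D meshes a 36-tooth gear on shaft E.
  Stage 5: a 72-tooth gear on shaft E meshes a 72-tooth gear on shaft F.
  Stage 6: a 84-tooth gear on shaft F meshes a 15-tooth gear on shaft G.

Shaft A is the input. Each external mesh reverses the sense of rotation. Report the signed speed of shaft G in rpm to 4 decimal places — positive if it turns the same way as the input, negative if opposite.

+5505.5200 rpm (same as input, |ω| = 5505.5200 rpm)

Stage 1 [33T→29T]: ω = 2215.0000×33/29 = 2520.5172 rpm, dir flips to −; running = −2520.5172
Stage 2 [31T→14T]: ω = 2520.5172×31/14 = 5581.1453 rpm, dir flips to +; running = +5581.1453
Stage 3 [20T→41T]: ω = 5581.1453×20/41 = 2722.5099 rpm, dir flips to −; running = −2722.5099
Stage 4 [13T→36T]: ω = 2722.5099×13/36 = 983.1286 rpm, dir flips to +; running = +983.1286
Stage 5 [72T→72T]: ω = 983.1286×72/72 = 983.1286 rpm, dir flips to −; running = −983.1286
Stage 6 [84T→15T]: ω = 983.1286×84/15 = 5505.5200 rpm, dir flips to +; running = +5505.5200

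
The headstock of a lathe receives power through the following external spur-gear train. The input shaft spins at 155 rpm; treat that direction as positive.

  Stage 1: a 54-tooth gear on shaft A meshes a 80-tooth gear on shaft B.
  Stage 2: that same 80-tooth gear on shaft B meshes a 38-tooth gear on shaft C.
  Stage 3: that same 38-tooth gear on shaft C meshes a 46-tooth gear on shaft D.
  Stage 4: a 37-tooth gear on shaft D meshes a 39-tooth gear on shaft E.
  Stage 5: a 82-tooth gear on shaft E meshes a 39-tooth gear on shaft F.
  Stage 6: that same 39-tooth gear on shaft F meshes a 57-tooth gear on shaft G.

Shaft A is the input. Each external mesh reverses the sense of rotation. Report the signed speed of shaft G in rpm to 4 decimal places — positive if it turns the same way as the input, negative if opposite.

+248.3383 rpm (same as input, |ω| = 248.3383 rpm)

Stage 1 [54T→80T]: ω = 155.0000×54/80 = 104.6250 rpm, dir flips to −; running = −104.6250
Stage 2 [80T→38T]: ω = 104.6250×80/38 = 220.2632 rpm, dir flips to +; running = +220.2632
Stage 3 [38T→46T]: ω = 220.2632×38/46 = 181.9565 rpm, dir flips to −; running = −181.9565
Stage 4 [37T→39T]: ω = 181.9565×37/39 = 172.6254 rpm, dir flips to +; running = +172.6254
Stage 5 [82T→39T]: ω = 172.6254×82/39 = 362.9560 rpm, dir flips to −; running = −362.9560
Stage 6 [39T→57T]: ω = 362.9560×39/57 = 248.3383 rpm, dir flips to +; running = +248.3383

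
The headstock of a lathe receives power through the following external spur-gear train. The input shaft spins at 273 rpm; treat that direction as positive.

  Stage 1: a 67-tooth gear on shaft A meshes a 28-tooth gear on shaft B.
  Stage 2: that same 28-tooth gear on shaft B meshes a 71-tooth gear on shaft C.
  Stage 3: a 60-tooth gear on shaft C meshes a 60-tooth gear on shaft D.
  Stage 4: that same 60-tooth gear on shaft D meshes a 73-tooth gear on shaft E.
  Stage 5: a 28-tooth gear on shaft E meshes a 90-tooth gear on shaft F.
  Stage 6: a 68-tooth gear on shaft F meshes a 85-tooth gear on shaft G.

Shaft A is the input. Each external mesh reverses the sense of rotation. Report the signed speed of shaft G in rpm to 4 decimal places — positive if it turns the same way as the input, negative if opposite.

Stage 1 [67T→28T]: ω = 273.0000×67/28 = 653.2500 rpm, dir flips to −; running = −653.2500
Stage 2 [28T→71T]: ω = 653.2500×28/71 = 257.6197 rpm, dir flips to +; running = +257.6197
Stage 3 [60T→60T]: ω = 257.6197×60/60 = 257.6197 rpm, dir flips to −; running = −257.6197
Stage 4 [60T→73T]: ω = 257.6197×60/73 = 211.7422 rpm, dir flips to +; running = +211.7422
Stage 5 [28T→90T]: ω = 211.7422×28/90 = 65.8754 rpm, dir flips to −; running = −65.8754
Stage 6 [68T→85T]: ω = 65.8754×68/85 = 52.7003 rpm, dir flips to +; running = +52.7003

+52.7003 rpm (same as input, |ω| = 52.7003 rpm)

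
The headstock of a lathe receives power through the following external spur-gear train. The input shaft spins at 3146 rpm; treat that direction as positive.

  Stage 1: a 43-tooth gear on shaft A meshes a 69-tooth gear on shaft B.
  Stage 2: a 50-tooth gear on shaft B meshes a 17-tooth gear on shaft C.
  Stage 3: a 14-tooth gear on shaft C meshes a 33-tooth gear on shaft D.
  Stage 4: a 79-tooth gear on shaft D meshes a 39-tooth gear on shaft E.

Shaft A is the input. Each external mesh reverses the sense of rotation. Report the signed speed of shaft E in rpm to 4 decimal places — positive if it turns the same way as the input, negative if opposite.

+4955.3661 rpm (same as input, |ω| = 4955.3661 rpm)

Stage 1 [43T→69T]: ω = 3146.0000×43/69 = 1960.5507 rpm, dir flips to −; running = −1960.5507
Stage 2 [50T→17T]: ω = 1960.5507×50/17 = 5766.3257 rpm, dir flips to +; running = +5766.3257
Stage 3 [14T→33T]: ω = 5766.3257×14/33 = 2446.3200 rpm, dir flips to −; running = −2446.3200
Stage 4 [79T→39T]: ω = 2446.3200×79/39 = 4955.3661 rpm, dir flips to +; running = +4955.3661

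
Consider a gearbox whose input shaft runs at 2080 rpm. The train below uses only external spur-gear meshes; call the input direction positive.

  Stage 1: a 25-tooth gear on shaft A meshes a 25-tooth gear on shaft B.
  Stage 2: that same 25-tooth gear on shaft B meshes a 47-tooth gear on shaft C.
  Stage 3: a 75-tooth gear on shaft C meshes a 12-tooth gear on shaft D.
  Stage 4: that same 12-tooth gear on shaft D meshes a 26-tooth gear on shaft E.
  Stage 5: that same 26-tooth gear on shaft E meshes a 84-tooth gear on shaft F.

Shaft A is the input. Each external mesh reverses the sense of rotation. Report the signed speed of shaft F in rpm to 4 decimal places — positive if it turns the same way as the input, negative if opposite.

Stage 1 [25T→25T]: ω = 2080.0000×25/25 = 2080.0000 rpm, dir flips to −; running = −2080.0000
Stage 2 [25T→47T]: ω = 2080.0000×25/47 = 1106.3830 rpm, dir flips to +; running = +1106.3830
Stage 3 [75T→12T]: ω = 1106.3830×75/12 = 6914.8936 rpm, dir flips to −; running = −6914.8936
Stage 4 [12T→26T]: ω = 6914.8936×12/26 = 3191.4894 rpm, dir flips to +; running = +3191.4894
Stage 5 [26T→84T]: ω = 3191.4894×26/84 = 987.8419 rpm, dir flips to −; running = −987.8419

-987.8419 rpm (opposite to input, |ω| = 987.8419 rpm)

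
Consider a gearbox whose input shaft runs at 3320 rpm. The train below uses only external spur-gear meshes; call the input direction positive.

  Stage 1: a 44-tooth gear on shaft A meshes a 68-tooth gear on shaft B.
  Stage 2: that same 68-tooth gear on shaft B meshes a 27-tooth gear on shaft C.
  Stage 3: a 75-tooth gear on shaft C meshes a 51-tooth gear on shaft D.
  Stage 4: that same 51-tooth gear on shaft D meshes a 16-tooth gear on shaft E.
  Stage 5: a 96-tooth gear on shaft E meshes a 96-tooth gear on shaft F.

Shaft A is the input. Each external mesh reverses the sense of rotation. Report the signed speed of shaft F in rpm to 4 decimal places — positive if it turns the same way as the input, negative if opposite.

Stage 1 [44T→68T]: ω = 3320.0000×44/68 = 2148.2353 rpm, dir flips to −; running = −2148.2353
Stage 2 [68T→27T]: ω = 2148.2353×68/27 = 5410.3704 rpm, dir flips to +; running = +5410.3704
Stage 3 [75T→51T]: ω = 5410.3704×75/51 = 7956.4270 rpm, dir flips to −; running = −7956.4270
Stage 4 [51T→16T]: ω = 7956.4270×51/16 = 25361.1111 rpm, dir flips to +; running = +25361.1111
Stage 5 [96T→96T]: ω = 25361.1111×96/96 = 25361.1111 rpm, dir flips to −; running = −25361.1111

-25361.1111 rpm (opposite to input, |ω| = 25361.1111 rpm)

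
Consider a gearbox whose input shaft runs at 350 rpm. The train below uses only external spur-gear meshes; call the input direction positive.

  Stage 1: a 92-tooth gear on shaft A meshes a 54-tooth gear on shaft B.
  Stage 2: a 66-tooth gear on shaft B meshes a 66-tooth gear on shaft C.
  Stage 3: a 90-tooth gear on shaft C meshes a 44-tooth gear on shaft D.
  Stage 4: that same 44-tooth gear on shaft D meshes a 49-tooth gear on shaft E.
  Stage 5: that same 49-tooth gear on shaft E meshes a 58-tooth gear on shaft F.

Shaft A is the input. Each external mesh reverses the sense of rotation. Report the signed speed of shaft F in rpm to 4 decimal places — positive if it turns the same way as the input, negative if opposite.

-925.2874 rpm (opposite to input, |ω| = 925.2874 rpm)

Stage 1 [92T→54T]: ω = 350.0000×92/54 = 596.2963 rpm, dir flips to −; running = −596.2963
Stage 2 [66T→66T]: ω = 596.2963×66/66 = 596.2963 rpm, dir flips to +; running = +596.2963
Stage 3 [90T→44T]: ω = 596.2963×90/44 = 1219.6970 rpm, dir flips to −; running = −1219.6970
Stage 4 [44T→49T]: ω = 1219.6970×44/49 = 1095.2381 rpm, dir flips to +; running = +1095.2381
Stage 5 [49T→58T]: ω = 1095.2381×49/58 = 925.2874 rpm, dir flips to −; running = −925.2874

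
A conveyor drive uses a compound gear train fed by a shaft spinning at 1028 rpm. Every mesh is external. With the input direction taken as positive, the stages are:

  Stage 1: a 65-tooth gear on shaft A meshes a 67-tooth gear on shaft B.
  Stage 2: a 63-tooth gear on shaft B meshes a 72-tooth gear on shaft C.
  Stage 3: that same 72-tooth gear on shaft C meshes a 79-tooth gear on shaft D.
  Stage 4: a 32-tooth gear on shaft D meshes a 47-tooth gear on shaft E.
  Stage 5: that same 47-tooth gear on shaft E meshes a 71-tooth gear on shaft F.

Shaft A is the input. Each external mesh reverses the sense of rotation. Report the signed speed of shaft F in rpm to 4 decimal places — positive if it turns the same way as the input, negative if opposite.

-358.4567 rpm (opposite to input, |ω| = 358.4567 rpm)

Stage 1 [65T→67T]: ω = 1028.0000×65/67 = 997.3134 rpm, dir flips to −; running = −997.3134
Stage 2 [63T→72T]: ω = 997.3134×63/72 = 872.6493 rpm, dir flips to +; running = +872.6493
Stage 3 [72T→79T]: ω = 872.6493×72/79 = 795.3259 rpm, dir flips to −; running = −795.3259
Stage 4 [32T→47T]: ω = 795.3259×32/47 = 541.4985 rpm, dir flips to +; running = +541.4985
Stage 5 [47T→71T]: ω = 541.4985×47/71 = 358.4567 rpm, dir flips to −; running = −358.4567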